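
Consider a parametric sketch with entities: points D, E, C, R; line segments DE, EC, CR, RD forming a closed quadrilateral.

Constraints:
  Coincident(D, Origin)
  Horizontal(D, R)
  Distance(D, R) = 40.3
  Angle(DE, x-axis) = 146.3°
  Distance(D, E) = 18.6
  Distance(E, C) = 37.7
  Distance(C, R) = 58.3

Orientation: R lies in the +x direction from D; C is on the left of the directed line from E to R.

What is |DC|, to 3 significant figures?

43.8

D is at the origin; DR is horizontal with |DR| = 40.3 and R in +x, so R = (40.3, 0). DE runs at 146.3° with |DE| = 18.6, so E = (-15.5, 10.3). C is determined by |EC| = 37.7 and |CR| = 58.3 together: it lies at the intersection of circle(E, 37.7) and circle(R, 58.3). With |ER| = 56.7, the foot of the radical line on ER is 10.9 from E and the perpendicular offset is √(37.7² − 10.9²) = 36.1. Taking the left-of-ER solution: C = (1.84, 43.8).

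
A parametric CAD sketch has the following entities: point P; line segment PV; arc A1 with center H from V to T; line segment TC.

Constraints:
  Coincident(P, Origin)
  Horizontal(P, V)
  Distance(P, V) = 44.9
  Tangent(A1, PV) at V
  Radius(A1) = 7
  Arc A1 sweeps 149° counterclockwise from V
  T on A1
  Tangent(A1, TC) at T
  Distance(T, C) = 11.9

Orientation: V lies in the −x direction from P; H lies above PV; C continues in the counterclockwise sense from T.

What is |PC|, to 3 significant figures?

54.9

P is at the origin; PV is horizontal with |PV| = 44.9 and V on the −x side, so V = (-44.9, 0.00). Tangency of A1 to PV means the radius HV is perpendicular to PV, so H = V + (0, 7) = (-44.9, 7.00). On A1, V sits at bearing -90° from H; a 149° counterclockwise sweep puts T at bearing 59°, so T = H + 7.0·(cos 59°, sin 59°) = (-41.3, 13.0). Tangency of A1 to TC means the radius HT is perpendicular to TC, so TC runs along (−sin 59°, cos 59°); with |TC| = 11.9, C = (-51.5, 19.1). Then |PC| = |C − P| = 54.9.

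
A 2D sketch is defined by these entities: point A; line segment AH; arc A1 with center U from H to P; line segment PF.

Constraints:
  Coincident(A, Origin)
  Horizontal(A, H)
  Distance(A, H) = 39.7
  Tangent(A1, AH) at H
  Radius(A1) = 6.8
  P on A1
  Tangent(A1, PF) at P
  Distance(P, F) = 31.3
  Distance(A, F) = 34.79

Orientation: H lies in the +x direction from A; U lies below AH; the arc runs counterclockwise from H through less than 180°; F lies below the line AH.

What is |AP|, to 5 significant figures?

34.048

A is at the origin; AH is horizontal with |AH| = 39.7 and H on the +x side, so H = (39.700, 0.0000). Tangency of A1 to AH means the radius UH is perpendicular to AH, so U = H + (0, -6.8) = (39.700, -6.8000). Since UP ⟂ PF (tangency), |UF| = √(6.8² + 31.3²) = 32.030 regardless of where P sits on A1. So F lies on both circle(A, 34.79) and circle(U, 32.030); the below-AH intersection is F = (17.616, -30.000). P is the foot of the tangent from F: P = (33.892, -3.2642).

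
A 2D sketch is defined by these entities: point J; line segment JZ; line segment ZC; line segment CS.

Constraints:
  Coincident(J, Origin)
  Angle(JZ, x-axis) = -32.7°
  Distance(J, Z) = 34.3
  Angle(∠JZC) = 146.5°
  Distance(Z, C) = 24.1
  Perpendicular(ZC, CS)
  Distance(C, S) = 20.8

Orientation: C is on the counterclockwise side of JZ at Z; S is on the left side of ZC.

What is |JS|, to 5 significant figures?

52.735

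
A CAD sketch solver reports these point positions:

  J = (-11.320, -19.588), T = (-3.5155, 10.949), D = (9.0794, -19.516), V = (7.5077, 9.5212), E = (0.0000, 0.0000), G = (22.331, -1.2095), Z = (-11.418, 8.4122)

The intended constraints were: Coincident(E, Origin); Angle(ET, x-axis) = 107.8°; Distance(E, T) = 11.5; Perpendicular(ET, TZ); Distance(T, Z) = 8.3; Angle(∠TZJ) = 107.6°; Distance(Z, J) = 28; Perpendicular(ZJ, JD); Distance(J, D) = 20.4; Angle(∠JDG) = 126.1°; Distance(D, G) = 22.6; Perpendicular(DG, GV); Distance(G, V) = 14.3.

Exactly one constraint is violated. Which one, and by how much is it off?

Distance(G, V) = 14.3 — off by 4.00.

E = (0.00, 0.00) ✓; ET at 107.8° ✓; |ET| = 11.50 ✓; ∠(ET, TZ) = 90.00° ✓; |TZ| = 8.300 ✓; ∠TZJ = 107.6° ✓; |ZJ| = 28.00 ✓; ∠(ZJ, JD) = 90.00° ✓; |JD| = 20.40 ✓; ∠JDG = 126.1° ✓; |DG| = 22.60 ✓; ∠(DG, GV) = 90.00° ✓; |GV| = 18.30 ✗.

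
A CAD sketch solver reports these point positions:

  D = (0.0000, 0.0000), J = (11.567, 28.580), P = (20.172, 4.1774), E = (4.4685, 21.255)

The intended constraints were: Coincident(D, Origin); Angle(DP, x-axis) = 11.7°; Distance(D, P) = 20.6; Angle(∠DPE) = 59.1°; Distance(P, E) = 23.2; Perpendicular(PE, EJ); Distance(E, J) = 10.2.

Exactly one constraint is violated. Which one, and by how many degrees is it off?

Perpendicular(PE, EJ) — off by 3.30°.

D = (0.00, 0.00) ✓; DP at 11.70° ✓; |DP| = 20.60 ✓; ∠DPE = 59.10° ✓; |PE| = 23.20 ✓; ∠(PE, EJ) = 86.70° ✗; |EJ| = 10.20 ✓.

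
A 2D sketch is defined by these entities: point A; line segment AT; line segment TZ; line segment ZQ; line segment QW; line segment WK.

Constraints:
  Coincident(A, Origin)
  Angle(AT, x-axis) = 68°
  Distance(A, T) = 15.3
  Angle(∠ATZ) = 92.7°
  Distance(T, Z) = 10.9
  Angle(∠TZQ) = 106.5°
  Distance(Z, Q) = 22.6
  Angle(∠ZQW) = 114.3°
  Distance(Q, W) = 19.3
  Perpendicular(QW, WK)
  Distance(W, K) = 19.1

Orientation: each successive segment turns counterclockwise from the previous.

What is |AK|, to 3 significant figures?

10.1

A is at the origin; AT runs at 68.0° with length 15.3, so T = (5.73, 14.2). ∠ATZ = 92.7° gives TZ at 155° from the x-axis; with |TZ| = 10.9, Z = (-4.17, 18.7). ∠TZQ = 106.5° gives ZQ at -131° from the x-axis; with |ZQ| = 22.6, Q = (-19.1, 1.74). ∠ZQW = 114.3° gives QW at -65.5° from the x-axis; with |QW| = 19.3, W = (-11.1, -15.8). The perpendicularity gives WK at right angles to QW, so WK runs at 24.5°; with |WK| = 19.1, K = (6.33, -7.91). Then |AK| = |K − A| = 10.1.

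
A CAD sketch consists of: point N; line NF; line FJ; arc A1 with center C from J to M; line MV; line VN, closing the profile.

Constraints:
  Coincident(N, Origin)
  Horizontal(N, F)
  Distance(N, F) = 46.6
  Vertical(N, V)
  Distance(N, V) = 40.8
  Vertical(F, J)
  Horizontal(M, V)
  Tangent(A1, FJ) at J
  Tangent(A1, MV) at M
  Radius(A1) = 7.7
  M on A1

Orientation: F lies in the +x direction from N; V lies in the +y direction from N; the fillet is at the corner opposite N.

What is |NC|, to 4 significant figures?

51.08

N is at the origin; NF is horizontal with |NF| = 46.6 and F on the +x side, so F = (46.60, 0.000). NV is vertical with |NV| = 40.8 and V on the +y side, so V = (0.000, 40.80). The virtual corner opposite N is at (46.60, 40.80). A1 meets FJ tangentially, so CJ is at right angles to FJ and A1 meets MV tangentially, so CM is at right angles to MV, with radius 7.7, so the center C sits 7.7 in from both sides at C = (38.90, 33.10). Then |NC| = |C − N| = 51.08.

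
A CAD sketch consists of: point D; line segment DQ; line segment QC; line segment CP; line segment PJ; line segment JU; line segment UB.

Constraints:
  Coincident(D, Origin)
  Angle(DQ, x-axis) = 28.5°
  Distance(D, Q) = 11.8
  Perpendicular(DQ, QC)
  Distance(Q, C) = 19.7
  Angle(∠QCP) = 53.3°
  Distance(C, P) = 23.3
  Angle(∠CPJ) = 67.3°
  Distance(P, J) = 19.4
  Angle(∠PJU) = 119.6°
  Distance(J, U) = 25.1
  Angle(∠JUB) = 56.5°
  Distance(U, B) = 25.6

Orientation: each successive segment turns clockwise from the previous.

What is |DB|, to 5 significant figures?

21.708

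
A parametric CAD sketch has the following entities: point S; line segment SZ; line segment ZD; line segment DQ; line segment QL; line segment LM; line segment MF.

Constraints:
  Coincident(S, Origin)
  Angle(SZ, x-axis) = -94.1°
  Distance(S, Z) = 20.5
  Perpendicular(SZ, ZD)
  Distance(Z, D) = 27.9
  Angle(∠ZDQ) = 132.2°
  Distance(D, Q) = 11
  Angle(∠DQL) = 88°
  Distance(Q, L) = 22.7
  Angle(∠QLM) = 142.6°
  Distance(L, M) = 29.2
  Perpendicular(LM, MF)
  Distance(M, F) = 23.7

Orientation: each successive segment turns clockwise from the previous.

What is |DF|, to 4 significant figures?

40.28

S is at the origin; SZ runs at -94.1° with length 20.5, so Z = (-1.466, -20.45). The perpendicularity gives ZD at right angles to SZ, so ZD runs at 175.9°; with |ZD| = 27.9, D = (-29.29, -18.45). ∠ZDQ = 132.2° gives DQ at 128.1° from the x-axis; with |DQ| = 11.0, Q = (-36.08, -9.796). ∠DQL = 88.0° gives QL at 36.10° from the x-axis; with |QL| = 22.7, L = (-17.74, 3.578). ∠QLM = 142.6° gives LM at -1.300° from the x-axis; with |LM| = 29.2, M = (11.45, 2.916). LM ⟂ MF, so MF runs at -91.30°; with |MF| = 23.7, F = (10.91, -20.78). Then |DF| = |F − D| = 40.28.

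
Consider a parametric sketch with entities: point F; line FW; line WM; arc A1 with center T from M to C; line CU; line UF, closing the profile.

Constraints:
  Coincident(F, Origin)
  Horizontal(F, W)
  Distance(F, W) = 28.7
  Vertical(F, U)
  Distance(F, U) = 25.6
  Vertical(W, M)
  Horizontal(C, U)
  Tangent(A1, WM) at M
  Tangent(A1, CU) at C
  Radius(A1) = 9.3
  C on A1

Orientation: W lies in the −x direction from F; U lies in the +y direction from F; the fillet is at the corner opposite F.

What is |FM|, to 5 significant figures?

33.006

The virtual corner opposite F is at (-28.700, 25.600). Tangency of A1 to WM means the radius TM is perpendicular to WM and since A1 is tangent to CU there, TC ⟂ CU, with radius 9.3, so the center T sits 9.3 in from both sides at T = (-19.400, 16.300). That places the tangent points at M = (-28.700, 16.300) on WM and C = (-19.400, 25.600) on CU. Then |FM| = |M − F| = 33.006.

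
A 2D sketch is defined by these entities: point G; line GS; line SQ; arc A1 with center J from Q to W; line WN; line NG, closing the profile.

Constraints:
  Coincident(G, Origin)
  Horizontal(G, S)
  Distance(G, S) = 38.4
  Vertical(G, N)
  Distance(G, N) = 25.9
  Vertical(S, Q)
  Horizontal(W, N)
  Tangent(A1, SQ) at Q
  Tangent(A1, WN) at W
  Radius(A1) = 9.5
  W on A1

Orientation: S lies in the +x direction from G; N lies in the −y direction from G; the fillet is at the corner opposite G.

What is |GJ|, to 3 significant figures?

33.2

G is at the origin; G and S share the same y with |GS| = 38.4 and S on the +x side, so S = (38.4, 0.00). G and N share the same x with |GN| = 25.9 and N on the −y side, so N = (0.00, -25.9). The virtual corner opposite G is at (38.4, -25.9). The tangent condition forces JQ to be normal to SQ and the tangent condition forces JW to be normal to WN, with radius 9.5, so the center J sits 9.5 in from both sides at J = (28.9, -16.4). Then |GJ| = |J − G| = 33.2.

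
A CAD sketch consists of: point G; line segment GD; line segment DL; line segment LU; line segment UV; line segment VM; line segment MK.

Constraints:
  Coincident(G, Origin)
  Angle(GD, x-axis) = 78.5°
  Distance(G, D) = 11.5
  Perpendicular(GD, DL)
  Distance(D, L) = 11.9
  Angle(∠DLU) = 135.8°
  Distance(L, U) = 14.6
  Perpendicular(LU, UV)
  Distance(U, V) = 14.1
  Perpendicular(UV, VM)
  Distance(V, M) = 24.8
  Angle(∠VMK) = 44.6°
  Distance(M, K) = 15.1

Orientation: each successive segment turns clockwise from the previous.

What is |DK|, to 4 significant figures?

10.27

G is at the origin; GD runs at 78.5° with length 11.5, so D = (2.293, 11.27). The perpendicularity gives DL at right angles to GD, so DL runs at -11.50°; with |DL| = 11.9, L = (13.95, 8.897). ∠DLU = 135.8° gives LU at -55.70° from the x-axis; with |LU| = 14.6, U = (22.18, -3.164). LU ⟂ UV, so UV runs at -145.7°; with |UV| = 14.1, V = (10.53, -11.11). UV ⟂ VM, so VM runs at 124.3°; with |VM| = 24.8, M = (-3.442, 9.377). ∠VMK = 44.6° gives MK at -11.10° from the x-axis; with |MK| = 15.1, K = (11.38, 6.470). Then |DK| = |K − D| = 10.27.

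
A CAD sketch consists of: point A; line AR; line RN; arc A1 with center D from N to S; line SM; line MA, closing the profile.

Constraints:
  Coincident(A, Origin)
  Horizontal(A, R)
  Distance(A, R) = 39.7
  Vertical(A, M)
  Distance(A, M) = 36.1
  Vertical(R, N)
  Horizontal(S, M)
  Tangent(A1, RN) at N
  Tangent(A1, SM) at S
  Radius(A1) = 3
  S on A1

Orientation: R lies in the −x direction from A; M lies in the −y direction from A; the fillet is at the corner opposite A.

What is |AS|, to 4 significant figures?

51.48

A is at the origin; AR is horizontal with |AR| = 39.7 and R on the −x side, so R = (-39.70, 0.000). A and M share the same x with |AM| = 36.1 and M on the −y side, so M = (0.000, -36.10). The virtual corner opposite A is at (-39.70, -36.10). The tangent condition forces DN to be normal to RN and A1 meets SM tangentially, so DS is at right angles to SM, with radius 3.0, so the center D sits 3.0 in from both sides at D = (-36.70, -33.10). That places the tangent points at N = (-39.70, -33.10) on RN and S = (-36.70, -36.10) on SM. Then |AS| = |S − A| = 51.48.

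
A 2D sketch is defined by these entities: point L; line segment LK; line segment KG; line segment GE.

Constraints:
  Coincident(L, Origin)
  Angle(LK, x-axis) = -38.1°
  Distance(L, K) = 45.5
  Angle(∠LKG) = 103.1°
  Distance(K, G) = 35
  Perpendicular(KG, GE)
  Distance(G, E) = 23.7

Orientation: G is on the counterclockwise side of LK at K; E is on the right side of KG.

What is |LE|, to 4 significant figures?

81.73

L is at the origin; LK runs at -38.1° with length 45.5, so K = 45.5·(cos -38.1°, sin -38.1°) = (35.81, -28.08). ∠LKG = 103.1°, so KG runs at -38.1° + (180° − 103.1°) = 38.80° from the x-axis; with |KG| = 35.0, G = K + 35.0·(cos 38.80°, sin 38.80°) = (63.08, -6.144). The perpendicularity gives GE at right angles to KG; with |GE| = 23.7 on the right of KG, E = G + 23.7·(0.6266, -0.7793) = (77.93, -24.61). Then |LE| = |E − L| = 81.73.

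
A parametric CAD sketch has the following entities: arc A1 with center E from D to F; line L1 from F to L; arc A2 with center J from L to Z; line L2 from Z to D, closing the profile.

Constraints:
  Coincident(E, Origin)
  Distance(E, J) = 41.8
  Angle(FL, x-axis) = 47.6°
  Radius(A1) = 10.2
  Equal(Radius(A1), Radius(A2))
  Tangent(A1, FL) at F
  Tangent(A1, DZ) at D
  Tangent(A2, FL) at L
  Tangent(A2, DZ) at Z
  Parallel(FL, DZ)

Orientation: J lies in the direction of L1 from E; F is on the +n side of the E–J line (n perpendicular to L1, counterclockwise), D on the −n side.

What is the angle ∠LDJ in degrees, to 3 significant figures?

12.3°

The slot axis is L1's direction at 47.6°, so u = (cos 47.6°, sin 47.6°) = (0.674, 0.738) and n = (−sin 47.6°, cos 47.6°) = (-0.738, 0.674). E is at the origin and J lies 41.8 along u from E, so J = 41.8·u = (28.2, 30.9). Tangency of A1 to both parallel lines with radius 10.2 puts F and D at E ± 10.2·n: F = (-7.53, 6.88), D = (7.53, -6.88). Equal radii place L and Z the same way about J: L = J + 10.2·n = (20.7, 37.7), Z = J − 10.2·n = (35.7, 24.0). Then cos ∠LDJ = DL·DJ / (|DL||DJ|), giving 12.3°.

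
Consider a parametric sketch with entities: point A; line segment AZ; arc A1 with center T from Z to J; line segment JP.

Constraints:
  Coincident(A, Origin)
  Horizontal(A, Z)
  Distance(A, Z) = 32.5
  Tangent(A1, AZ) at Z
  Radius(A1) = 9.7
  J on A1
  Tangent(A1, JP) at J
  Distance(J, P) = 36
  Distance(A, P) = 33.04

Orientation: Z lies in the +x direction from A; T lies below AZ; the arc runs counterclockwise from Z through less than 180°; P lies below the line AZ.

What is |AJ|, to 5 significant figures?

25.012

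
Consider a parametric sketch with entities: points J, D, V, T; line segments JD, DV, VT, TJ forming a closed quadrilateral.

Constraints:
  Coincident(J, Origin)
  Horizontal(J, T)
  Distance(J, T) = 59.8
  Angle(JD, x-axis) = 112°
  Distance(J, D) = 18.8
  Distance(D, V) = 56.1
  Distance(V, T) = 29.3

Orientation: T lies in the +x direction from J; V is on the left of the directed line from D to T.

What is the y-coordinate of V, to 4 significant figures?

26.93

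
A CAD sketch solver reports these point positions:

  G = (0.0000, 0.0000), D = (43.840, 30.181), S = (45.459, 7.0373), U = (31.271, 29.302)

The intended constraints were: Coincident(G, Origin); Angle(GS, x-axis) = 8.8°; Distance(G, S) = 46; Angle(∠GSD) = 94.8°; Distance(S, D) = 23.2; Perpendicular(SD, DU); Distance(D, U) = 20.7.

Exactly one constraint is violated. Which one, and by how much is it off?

Distance(D, U) = 20.7 — off by 8.10.

G = (0.00, 0.00) ✓; GS at 8.800° ✓; |GS| = 46.00 ✓; ∠GSD = 94.80° ✓; |SD| = 23.20 ✓; ∠(SD, DU) = 90.00° ✓; |DU| = 12.60 ✗.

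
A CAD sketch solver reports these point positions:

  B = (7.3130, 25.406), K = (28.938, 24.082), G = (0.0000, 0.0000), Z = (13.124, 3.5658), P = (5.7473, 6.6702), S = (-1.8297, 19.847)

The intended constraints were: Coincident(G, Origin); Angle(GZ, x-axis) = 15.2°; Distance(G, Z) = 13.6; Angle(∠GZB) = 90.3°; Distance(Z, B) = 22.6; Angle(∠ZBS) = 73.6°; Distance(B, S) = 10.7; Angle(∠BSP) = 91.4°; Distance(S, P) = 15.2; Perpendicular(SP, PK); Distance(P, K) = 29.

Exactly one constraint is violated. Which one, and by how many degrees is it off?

Perpendicular(SP, PK) — off by 7.00°.

G = (0.00, 0.00) ✓; GZ at 15.20° ✓; |GZ| = 13.60 ✓; ∠GZB = 90.30° ✓; |ZB| = 22.60 ✓; ∠ZBS = 73.60° ✓; |BS| = 10.70 ✓; ∠BSP = 91.40° ✓; |SP| = 15.20 ✓; ∠(SP, PK) = 97.00° ✗; |PK| = 29.00 ✓.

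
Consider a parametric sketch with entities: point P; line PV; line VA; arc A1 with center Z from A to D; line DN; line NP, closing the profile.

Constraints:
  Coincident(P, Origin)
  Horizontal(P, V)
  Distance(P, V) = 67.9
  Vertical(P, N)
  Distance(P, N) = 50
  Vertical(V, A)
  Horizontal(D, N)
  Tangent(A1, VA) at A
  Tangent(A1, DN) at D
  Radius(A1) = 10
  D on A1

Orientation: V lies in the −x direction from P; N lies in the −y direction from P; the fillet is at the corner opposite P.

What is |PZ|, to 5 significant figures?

70.373

P is at the origin; PV is horizontal with |PV| = 67.9 and V on the −x side, so V = (-67.900, 0.0000). PN is vertical with |PN| = 50.0 and N on the −y side, so N = (0.0000, -50.000). The virtual corner opposite P is at (-67.900, -50.000). The tangent condition forces ZA to be normal to VA and since A1 is tangent to DN there, ZD ⟂ DN, with radius 10.0, so the center Z sits 10.0 in from both sides at Z = (-57.900, -40.000). Then |PZ| = |Z − P| = 70.373.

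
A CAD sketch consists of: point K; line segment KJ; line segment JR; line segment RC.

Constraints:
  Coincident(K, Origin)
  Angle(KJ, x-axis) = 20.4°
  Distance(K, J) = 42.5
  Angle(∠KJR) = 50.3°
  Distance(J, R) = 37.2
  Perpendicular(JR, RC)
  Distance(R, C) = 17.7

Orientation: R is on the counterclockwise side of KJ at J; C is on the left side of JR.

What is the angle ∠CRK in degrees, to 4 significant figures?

17.09°

K is at the origin; KJ runs at 20.4° with length 42.5, so J = 42.5·(cos 20.4°, sin 20.4°) = (39.83, 14.81). ∠KJR = 50.3°, so JR runs at 20.4° + (180° − 50.3°) = 150.1° from the x-axis; with |JR| = 37.2, R = J + 37.2·(cos 150.1°, sin 150.1°) = (7.586, 33.36). JR is perpendicular to RC; with |RC| = 17.7 on the left of JR, C = R + 17.7·(-0.4985, -0.8669) = (-1.237, 18.01). Then cos ∠CRK = RC·RK / (|RC||RK|), giving 17.09°.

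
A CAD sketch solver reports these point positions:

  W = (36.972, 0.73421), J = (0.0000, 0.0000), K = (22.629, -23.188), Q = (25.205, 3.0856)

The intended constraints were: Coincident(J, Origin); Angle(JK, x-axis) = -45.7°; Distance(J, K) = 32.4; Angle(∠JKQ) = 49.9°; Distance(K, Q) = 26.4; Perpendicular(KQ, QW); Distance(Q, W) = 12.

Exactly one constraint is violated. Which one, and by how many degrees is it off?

Perpendicular(KQ, QW) — off by 5.70°.

J = (0.00, 0.00) ✓; JK at -45.70° ✓; |JK| = 32.40 ✓; ∠JKQ = 49.90° ✓; |KQ| = 26.40 ✓; ∠(KQ, QW) = 95.70° ✗; |QW| = 12.00 ✓.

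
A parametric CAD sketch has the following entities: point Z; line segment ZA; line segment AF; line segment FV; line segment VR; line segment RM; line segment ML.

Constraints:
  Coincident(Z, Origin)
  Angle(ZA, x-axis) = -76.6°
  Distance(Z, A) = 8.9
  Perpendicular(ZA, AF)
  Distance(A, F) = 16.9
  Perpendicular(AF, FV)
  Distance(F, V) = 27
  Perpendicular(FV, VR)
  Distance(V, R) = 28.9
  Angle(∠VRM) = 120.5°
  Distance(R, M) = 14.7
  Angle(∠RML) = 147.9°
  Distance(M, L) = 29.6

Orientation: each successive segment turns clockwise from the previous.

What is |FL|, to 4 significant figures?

38.67

Z is at the origin; ZA runs at -76.6° with length 8.9, so A = (2.063, -8.658). ZA is perpendicular to AF, so AF runs at -166.6°; with |AF| = 16.9, F = (-14.38, -12.57). The perpendicularity gives FV at right angles to AF, so FV runs at 103.4°; with |FV| = 27.0, V = (-20.63, 13.69). FV is perpendicular to VR, so VR runs at 13.40°; with |VR| = 28.9, R = (7.479, 20.39). ∠VRM = 120.5° gives RM at -46.10° from the x-axis; with |RM| = 14.7, M = (17.67, 9.796). ∠RML = 147.9° gives ML at -78.20° from the x-axis; with |ML| = 29.6, L = (23.72, -19.18). Then |FL| = |L − F| = 38.67.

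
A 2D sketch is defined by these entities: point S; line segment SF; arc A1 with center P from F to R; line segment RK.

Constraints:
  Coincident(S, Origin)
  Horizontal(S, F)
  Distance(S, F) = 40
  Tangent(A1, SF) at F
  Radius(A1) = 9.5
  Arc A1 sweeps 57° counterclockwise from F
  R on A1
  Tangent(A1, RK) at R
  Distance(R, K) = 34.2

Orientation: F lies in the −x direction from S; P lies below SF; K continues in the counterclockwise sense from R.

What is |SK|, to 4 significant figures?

74.33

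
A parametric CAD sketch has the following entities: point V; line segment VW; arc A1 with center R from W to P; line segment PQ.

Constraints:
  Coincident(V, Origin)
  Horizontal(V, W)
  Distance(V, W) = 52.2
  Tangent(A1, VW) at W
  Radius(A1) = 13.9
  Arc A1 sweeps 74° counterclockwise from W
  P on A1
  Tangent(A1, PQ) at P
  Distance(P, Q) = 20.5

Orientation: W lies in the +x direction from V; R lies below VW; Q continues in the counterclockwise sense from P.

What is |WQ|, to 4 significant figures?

35.33

V is at the origin; VW is horizontal with |VW| = 52.2 and W on the +x side, so W = (52.20, 0.000). The tangent condition forces RW to be normal to VW, so R = W + (0, -13.9) = (52.20, -13.90). On A1, W sits at bearing 90° from R; a 74° counterclockwise sweep puts P at bearing 164°, so P = R + 13.9·(cos 164°, sin 164°) = (38.84, -10.07). Tangency of A1 to PQ means the radius RP is perpendicular to PQ, so PQ runs along (−sin 164°, cos 164°); with |PQ| = 20.5, Q = (33.19, -29.77). Then |WQ| = |Q − W| = 35.33.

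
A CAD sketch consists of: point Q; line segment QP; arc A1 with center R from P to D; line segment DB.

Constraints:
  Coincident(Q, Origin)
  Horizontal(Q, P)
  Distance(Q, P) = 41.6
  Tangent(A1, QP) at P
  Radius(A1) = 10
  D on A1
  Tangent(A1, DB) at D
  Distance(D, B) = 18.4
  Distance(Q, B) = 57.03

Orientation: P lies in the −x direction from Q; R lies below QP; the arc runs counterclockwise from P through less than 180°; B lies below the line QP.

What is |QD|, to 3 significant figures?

52.8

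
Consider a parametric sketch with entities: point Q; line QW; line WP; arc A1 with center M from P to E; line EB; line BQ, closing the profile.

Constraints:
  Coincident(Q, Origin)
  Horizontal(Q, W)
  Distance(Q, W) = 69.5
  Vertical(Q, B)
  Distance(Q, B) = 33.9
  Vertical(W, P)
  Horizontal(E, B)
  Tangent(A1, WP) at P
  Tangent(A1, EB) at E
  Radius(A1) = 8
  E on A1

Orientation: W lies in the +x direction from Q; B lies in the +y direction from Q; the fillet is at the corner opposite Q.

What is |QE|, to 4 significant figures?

70.22

Q is at the origin; Q and W share the same y with |QW| = 69.5 and W on the +x side, so W = (69.50, 0.000). QB is vertical with |QB| = 33.9 and B on the +y side, so B = (0.000, 33.90). The virtual corner opposite Q is at (69.50, 33.90). Tangency of A1 to WP means the radius MP is perpendicular to WP and since A1 is tangent to EB there, ME ⟂ EB, with radius 8.0, so the center M sits 8.0 in from both sides at M = (61.50, 25.90). That places the tangent points at P = (69.50, 25.90) on WP and E = (61.50, 33.90) on EB. Then |QE| = |E − Q| = 70.22.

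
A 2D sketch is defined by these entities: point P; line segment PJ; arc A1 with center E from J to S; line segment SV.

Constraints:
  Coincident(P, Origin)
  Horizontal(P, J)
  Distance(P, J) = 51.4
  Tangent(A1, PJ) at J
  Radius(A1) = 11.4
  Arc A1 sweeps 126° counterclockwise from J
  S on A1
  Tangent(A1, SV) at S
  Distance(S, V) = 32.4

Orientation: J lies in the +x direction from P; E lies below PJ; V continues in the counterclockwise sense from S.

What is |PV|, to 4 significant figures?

75.58

On A1, J sits at bearing 90° from E; a 126° counterclockwise sweep puts S at bearing 216°, so S = E + 11.4·(cos 216°, sin 216°) = (42.18, -18.10). A1 meets SV tangentially, so ES is at right angles to SV, so SV runs along (−sin 216°, cos 216°); with |SV| = 32.4, V = (61.22, -44.31). Then |PV| = |V − P| = 75.58.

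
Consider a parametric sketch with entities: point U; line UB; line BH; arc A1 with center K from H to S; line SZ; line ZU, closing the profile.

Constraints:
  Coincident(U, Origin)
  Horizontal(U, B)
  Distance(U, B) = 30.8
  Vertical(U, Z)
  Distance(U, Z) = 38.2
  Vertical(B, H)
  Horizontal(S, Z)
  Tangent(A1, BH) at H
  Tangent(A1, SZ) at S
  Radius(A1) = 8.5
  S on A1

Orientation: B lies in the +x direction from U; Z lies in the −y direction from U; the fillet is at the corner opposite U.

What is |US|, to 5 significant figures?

44.233

U is at the origin; U and B share the same y with |UB| = 30.8 and B on the +x side, so B = (30.800, 0.0000). U and Z share the same x with |UZ| = 38.2 and Z on the −y side, so Z = (0.0000, -38.200). The virtual corner opposite U is at (30.800, -38.200). The tangent condition forces KH to be normal to BH and the tangent condition forces KS to be normal to SZ, with radius 8.5, so the center K sits 8.5 in from both sides at K = (22.300, -29.700). That places the tangent points at H = (30.800, -29.700) on BH and S = (22.300, -38.200) on SZ. Then |US| = |S − U| = 44.233.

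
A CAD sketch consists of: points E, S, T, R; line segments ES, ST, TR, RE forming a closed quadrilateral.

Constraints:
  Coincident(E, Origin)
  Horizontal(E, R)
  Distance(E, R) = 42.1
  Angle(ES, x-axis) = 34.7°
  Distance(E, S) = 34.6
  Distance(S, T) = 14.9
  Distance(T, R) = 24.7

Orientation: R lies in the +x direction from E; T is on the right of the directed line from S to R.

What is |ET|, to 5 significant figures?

20.590

E is at the origin; ER is horizontal with |ER| = 42.1 and R in +x, so R = (42.1, 0). ES runs at 34.7° with |ES| = 34.6, so S = (28.446, 19.697). T is determined by |ST| = 14.9 and |TR| = 24.7 together: it lies at the intersection of circle(S, 14.9) and circle(R, 24.7). With |SR| = 23.967, the foot of the radical line on SR is 3.8871 from S and the perpendicular offset is √(14.9² − 3.8871²) = 14.384. Taking the right-of-SR solution: T = (18.839, 8.3079).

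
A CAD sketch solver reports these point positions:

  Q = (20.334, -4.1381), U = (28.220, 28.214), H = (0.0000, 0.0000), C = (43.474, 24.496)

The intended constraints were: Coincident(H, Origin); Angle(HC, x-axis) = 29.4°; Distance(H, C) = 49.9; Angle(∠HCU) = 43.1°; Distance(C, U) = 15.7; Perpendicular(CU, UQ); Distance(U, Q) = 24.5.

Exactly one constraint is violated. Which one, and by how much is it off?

Distance(U, Q) = 24.5 — off by 8.80.

H = (0.00, 0.00) ✓; HC at 29.40° ✓; |HC| = 49.90 ✓; ∠HCU = 43.10° ✓; |CU| = 15.70 ✓; ∠(CU, UQ) = 90.00° ✓; |UQ| = 33.30 ✗.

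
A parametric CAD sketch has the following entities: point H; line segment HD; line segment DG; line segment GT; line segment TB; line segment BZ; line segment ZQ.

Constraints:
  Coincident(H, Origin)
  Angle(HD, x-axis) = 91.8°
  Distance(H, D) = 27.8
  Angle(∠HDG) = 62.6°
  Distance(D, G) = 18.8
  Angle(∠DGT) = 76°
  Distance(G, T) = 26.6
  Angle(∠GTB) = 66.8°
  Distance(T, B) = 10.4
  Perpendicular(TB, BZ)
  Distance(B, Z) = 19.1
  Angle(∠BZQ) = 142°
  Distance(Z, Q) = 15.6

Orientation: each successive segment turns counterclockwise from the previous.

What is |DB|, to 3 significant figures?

19.9

∠DGT = 76.0° gives GT at -46.8° from the x-axis; with |GT| = 26.6, T = (0.925, -0.776). ∠GTB = 66.8° gives TB at 66.4° from the x-axis; with |TB| = 10.4, B = (5.09, 8.75). Then |DB| = |B − D| = 19.9.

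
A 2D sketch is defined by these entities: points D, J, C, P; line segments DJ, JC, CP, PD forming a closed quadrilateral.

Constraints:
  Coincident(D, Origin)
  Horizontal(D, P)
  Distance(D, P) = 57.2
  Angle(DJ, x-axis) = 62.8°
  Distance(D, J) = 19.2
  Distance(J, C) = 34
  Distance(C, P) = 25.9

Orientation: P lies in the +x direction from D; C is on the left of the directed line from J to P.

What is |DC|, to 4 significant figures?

47.56

D is at the origin; DP is horizontal with |DP| = 57.2 and P in +x, so P = (57.2, 0). DJ runs at 62.8° with |DJ| = 19.2, so J = (8.776, 17.08). C is determined by |JC| = 34.0 and |CP| = 25.9 together: it lies at the intersection of circle(J, 34.0) and circle(P, 25.9). With |JP| = 51.35, the foot of the radical line on JP is 30.40 from J and the perpendicular offset is √(34.0² − 30.40²) = 15.23. Taking the left-of-JP solution: C = (42.51, 21.33).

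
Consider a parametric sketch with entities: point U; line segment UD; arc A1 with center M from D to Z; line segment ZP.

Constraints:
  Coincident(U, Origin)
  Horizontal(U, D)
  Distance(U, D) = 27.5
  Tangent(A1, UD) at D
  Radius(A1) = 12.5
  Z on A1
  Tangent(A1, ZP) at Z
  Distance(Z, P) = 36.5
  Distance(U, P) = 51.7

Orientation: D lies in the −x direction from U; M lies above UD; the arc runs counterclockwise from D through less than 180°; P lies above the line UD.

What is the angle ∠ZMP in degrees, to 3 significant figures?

71.1°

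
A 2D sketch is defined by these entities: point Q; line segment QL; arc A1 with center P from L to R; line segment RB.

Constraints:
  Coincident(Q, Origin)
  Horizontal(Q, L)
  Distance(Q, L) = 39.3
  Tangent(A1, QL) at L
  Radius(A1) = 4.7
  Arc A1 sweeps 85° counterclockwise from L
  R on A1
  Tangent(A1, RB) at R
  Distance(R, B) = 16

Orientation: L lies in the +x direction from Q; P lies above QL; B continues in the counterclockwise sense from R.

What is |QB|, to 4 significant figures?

49.68

Q is at the origin; QL is horizontal with |QL| = 39.3 and L on the +x side, so L = (39.30, 0.000). The tangent condition forces PL to be normal to QL, so P = L + (0, 4.7) = (39.30, 4.700). On A1, L sits at bearing -90° from P; an 85° counterclockwise sweep puts R at bearing -5°, so R = P + 4.7·(cos -5°, sin -5°) = (43.98, 4.290). Tangency of A1 to RB means the radius PR is perpendicular to RB, so RB runs along (−sin -5°, cos -5°); with |RB| = 16.0, B = (45.38, 20.23). Then |QB| = |B − Q| = 49.68.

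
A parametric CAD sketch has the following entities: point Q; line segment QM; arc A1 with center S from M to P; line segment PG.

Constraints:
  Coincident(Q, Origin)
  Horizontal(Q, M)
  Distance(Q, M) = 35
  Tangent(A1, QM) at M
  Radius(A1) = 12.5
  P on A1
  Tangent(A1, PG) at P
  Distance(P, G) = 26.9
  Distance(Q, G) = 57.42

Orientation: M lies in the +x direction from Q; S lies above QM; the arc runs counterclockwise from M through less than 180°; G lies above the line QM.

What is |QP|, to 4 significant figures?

49.65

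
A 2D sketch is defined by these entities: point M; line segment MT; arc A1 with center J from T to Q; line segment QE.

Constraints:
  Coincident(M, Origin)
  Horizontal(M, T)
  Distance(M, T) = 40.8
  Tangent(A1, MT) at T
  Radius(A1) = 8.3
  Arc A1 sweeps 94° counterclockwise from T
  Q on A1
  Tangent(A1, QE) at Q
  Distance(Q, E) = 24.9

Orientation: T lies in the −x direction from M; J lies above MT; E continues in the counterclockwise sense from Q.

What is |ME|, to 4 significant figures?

48.07

M is at the origin; MT is horizontal with |MT| = 40.8 and T on the −x side, so T = (-40.80, 0.000). The tangent condition forces JT to be normal to MT, so J = T + (0, 8.3) = (-40.80, 8.300). On A1, T sits at bearing -90° from J; a 94° counterclockwise sweep puts Q at bearing 4°, so Q = J + 8.3·(cos 4°, sin 4°) = (-32.52, 8.879). The tangent condition forces JQ to be normal to QE, so QE runs along (−sin 4°, cos 4°); with |QE| = 24.9, E = (-34.26, 33.72). Then |ME| = |E − M| = 48.07.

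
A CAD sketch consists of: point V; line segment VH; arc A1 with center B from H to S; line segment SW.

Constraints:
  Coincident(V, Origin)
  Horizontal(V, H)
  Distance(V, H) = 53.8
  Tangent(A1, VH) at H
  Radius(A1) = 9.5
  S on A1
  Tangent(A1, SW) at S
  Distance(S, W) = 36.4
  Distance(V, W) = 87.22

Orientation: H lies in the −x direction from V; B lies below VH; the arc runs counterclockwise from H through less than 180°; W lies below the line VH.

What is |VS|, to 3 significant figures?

62.5

V is at the origin; V and H share the same y with |VH| = 53.8 and H on the −x side, so H = (-53.8, 0.00). The tangent condition forces BH to be normal to VH, so B = H + (0, -9.5) = (-53.8, -9.50). Since BS ⟂ SW (tangency), |BW| = √(9.5² + 36.4²) = 37.6 regardless of where S sits on A1. So W lies on both circle(V, 87.22) and circle(B, 37.6); the below-VH intersection is W = (-78.6, -37.8). S is the foot of the tangent from W: S = (-62.3, -5.24).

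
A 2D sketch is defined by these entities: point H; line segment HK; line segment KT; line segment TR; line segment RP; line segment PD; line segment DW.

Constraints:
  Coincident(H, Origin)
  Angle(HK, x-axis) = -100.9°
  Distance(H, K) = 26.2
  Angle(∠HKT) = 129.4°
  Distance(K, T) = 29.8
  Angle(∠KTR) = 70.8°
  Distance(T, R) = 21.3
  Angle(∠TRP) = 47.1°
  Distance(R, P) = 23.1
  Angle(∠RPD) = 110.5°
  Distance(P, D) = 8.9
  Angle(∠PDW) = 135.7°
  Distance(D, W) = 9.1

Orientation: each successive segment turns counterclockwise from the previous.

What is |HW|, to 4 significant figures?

51.74

H is at the origin; HK runs at -100.9° with length 26.2, so K = (-4.954, -25.73). ∠HKT = 129.4° gives KT at -50.30° from the x-axis; with |KT| = 29.8, T = (14.08, -48.66). ∠KTR = 70.8° gives TR at 58.90° from the x-axis; with |TR| = 21.3, R = (25.08, -30.42). ∠TRP = 47.1° gives RP at -168.2° from the x-axis; with |RP| = 23.1, P = (2.471, -35.14). ∠RPD = 110.5° gives PD at -98.70° from the x-axis; with |PD| = 8.9, D = (1.125, -43.94). ∠PDW = 135.7° gives DW at -54.40° from the x-axis; with |DW| = 9.1, W = (6.422, -51.34). Then |HW| = |W − H| = 51.74.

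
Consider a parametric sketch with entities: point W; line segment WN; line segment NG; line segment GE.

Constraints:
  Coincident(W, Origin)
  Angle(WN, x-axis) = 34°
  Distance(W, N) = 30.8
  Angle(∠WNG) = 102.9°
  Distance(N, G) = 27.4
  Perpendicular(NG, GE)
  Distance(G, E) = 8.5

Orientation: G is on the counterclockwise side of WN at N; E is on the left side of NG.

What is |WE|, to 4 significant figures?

40.47

∠WNG = 102.9°, so NG runs at 34.0° + (180° − 102.9°) = 111.1° from the x-axis; with |NG| = 27.4, G = N + 27.4·(cos 111.1°, sin 111.1°) = (15.67, 42.79). The perpendicularity gives GE at right angles to NG; with |GE| = 8.5 on the left of NG, E = G + 8.5·(-0.9330, -0.3600) = (7.740, 39.73). Then |WE| = |E − W| = 40.47.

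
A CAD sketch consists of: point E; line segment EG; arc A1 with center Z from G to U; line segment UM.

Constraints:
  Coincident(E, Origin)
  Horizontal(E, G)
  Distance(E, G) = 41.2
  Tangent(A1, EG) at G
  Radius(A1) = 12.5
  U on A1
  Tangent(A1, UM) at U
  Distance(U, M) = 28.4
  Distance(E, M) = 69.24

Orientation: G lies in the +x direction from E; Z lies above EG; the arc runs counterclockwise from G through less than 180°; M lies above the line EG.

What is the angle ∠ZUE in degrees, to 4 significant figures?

18.66°

Checks: |ZU| = 12.50 ✓; ∠(ZU, UM) = 90.00° ✓; |UM| = 28.40 ✓; |EM| = 69.24 ✓.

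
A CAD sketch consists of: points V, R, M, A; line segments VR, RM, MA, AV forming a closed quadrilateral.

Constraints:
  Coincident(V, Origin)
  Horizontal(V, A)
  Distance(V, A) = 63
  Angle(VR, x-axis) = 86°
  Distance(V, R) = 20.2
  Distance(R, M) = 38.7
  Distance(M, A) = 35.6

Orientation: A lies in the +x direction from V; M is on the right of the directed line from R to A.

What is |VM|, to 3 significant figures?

29.3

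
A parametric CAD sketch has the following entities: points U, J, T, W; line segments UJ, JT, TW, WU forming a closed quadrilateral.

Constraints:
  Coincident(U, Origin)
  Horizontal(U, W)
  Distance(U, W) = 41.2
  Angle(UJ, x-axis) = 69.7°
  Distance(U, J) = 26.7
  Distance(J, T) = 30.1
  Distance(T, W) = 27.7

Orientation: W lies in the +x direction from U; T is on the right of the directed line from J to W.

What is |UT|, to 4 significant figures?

14.67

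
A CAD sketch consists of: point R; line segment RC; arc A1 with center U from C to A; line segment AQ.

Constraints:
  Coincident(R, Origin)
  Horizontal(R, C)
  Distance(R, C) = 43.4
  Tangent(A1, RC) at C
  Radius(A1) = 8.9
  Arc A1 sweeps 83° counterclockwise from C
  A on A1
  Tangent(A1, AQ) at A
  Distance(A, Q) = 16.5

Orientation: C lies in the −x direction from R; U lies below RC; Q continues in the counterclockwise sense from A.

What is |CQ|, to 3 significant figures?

26.5

R is at the origin; RC is horizontal with |RC| = 43.4 and C on the −x side, so C = (-43.4, 0.00). Tangency of A1 to RC means the radius UC is perpendicular to RC, so U = C + (0, -8.9) = (-43.4, -8.90). On A1, C sits at bearing 90° from U; an 83° counterclockwise sweep puts A at bearing 173°, so A = U + 8.9·(cos 173°, sin 173°) = (-52.2, -7.82). A1 meets AQ tangentially, so UA is at right angles to AQ, so AQ runs along (−sin 173°, cos 173°); with |AQ| = 16.5, Q = (-54.2, -24.2). Then |CQ| = |Q − C| = 26.5.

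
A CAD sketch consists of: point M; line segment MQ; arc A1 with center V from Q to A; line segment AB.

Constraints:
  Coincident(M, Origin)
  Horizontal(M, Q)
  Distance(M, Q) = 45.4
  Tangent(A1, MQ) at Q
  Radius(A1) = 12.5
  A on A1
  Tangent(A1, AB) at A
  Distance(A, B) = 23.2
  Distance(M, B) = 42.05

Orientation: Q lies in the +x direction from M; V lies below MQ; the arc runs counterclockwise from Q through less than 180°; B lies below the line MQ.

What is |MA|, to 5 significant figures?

34.591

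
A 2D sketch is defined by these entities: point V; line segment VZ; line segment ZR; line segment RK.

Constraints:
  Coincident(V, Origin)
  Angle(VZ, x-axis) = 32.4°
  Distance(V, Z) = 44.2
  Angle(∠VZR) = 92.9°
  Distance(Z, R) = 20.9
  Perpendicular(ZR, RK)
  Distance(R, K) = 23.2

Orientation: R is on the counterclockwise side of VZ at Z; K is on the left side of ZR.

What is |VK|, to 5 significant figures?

31.208

V is at the origin; VZ runs at 32.4° with length 44.2, so Z = 44.2·(cos 32.4°, sin 32.4°) = (37.319, 23.684). ∠VZR = 92.9°, so ZR runs at 32.4° + (180° − 92.9°) = 119.50° from the x-axis; with |ZR| = 20.9, R = Z + 20.9·(cos 119.50°, sin 119.50°) = (27.028, 41.874). ZR ⟂ RK; with |RK| = 23.2 on the left of ZR, K = R + 23.2·(-0.87036, -0.49242) = (6.8354, 30.450). Then |VK| = |K − V| = 31.208.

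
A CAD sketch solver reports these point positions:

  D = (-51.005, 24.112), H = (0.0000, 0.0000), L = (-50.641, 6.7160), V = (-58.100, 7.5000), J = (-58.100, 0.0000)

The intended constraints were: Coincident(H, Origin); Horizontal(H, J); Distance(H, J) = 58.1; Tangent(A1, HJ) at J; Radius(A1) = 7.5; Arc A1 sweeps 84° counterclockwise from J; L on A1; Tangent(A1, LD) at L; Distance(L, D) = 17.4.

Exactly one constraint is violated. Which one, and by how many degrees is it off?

Tangent(A1, LD) at L — off by 7.20°.

H = (0.00, 0.00) ✓; H.y = 0.00, J.y = 0.00 ✓; |HJ| = 58.10 ✓; ∠(VJ, JH) = 90.00° ✓; |VJ| = 7.500 ✓; bearing(V→L) − bearing(V→J) = 84.00° ✓; |VL| = 7.500 ✓; ∠(VL, LD) = 82.80° ✗; |LD| = 17.40 ✓.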